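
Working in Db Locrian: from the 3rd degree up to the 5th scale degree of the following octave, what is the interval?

Db locrian: Db Ebb Fb Gb Abb Bbb Cb.
3rd degree = Fb; degree 5 (up an octave) = Abb.
From Fb to Abb: 15 semitones over a tenth = minor.

minor tenth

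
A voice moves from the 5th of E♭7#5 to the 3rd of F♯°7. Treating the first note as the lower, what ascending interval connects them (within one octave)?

m7

The 5th of E♭7#5 is B; the 3rd of F♯°7 is A.
From B to A: 10 semitones over a seventh = minor.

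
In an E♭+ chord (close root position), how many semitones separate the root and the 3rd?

The chord tones of E♭ augmented are E♭, G, B.
E♭ to G is a major third: 4 semitones.

4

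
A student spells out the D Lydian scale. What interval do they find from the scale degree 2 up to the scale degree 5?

Spelling the D Lydian scale: D E F# G# A B C#.
That puts E below A.
Counting 4 letters and 5 half steps from E gives a perfect fourth.

perfect fourth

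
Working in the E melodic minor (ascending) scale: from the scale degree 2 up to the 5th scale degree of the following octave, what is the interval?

P11

Spelling the E melodic minor (ascending) scale: E F# G A B C# D#.
So we need the interval from F# up to B.
F# up to B spans 11 letter names and 17 semitones — a perfect eleventh.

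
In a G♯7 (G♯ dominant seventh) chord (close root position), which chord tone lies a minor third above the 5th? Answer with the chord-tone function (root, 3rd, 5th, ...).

The chord tones of G♯7 are G♯-B♯-D♯-F♯.
The 5th is D♯. A minor third above D♯ is F♯.
F♯ is the chord's 7th.

7th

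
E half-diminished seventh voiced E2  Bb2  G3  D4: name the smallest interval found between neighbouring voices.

Adjacent intervals: E2→Bb2 = diminished fifth; Bb2→G3 = major sixth; G3→D4 = perfect fifth.
The smallest is E2 to Bb2, a diminished fifth (6 semitones).

diminished fifth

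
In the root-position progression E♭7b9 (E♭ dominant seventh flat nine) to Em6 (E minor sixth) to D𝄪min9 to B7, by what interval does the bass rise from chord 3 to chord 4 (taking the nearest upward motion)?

The roots are D𝄪 and B.
D𝄪 up to B is 7 semitones, a whole step narrower than a major sixth, so the interval is diminished.

diminished sixth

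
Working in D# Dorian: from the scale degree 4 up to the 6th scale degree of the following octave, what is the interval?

D# dorian: D# E# F# G# A# B# C#.
So we need the interval from G# up to B#.
From G# to B# is 16 semitones, exactly the major tenth.

major tenth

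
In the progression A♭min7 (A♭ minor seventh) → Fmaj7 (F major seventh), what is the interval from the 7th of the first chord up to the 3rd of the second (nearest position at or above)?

augmented second

A♭min7 (A♭ minor seventh) has G♭ as its 7th, and Fmaj7 (F major seventh) has A as its 3rd.
G♭ up to A is 3 semitones, a half step wider than a major second, so the interval is augmented.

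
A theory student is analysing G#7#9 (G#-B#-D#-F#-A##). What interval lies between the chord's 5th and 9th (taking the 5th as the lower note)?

augmented fifth

The 5th is D# and the 9th is A##.
D# up to A## is 8 semitones, a half step wider than a perfect fifth, so the interval is augmented.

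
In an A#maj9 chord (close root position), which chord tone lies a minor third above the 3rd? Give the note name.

A#maj9: A#, C##, E#, G##, B#.
The 3rd is C##. A minor third above C## is E#.
E# is the chord's 5th.

E#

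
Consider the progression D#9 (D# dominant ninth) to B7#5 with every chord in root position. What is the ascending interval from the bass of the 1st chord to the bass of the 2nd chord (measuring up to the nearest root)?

The roots are D# and B.
D# up to B is 8 semitones, a half step narrower than a major sixth, so the interval is minor.

minor sixth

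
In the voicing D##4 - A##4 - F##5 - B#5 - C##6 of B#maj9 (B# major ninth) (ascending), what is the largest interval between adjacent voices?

minor sixth

Adjacent intervals: D##4→A##4 = perfect fifth; A##4→F##5 = minor sixth; F##5→B#5 = perfect fourth; B#5→C##6 = major second.
The largest is A##4 to F##5, a minor sixth (8 semitones).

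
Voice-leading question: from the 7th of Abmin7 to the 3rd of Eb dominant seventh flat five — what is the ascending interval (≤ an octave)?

Abmin7 has Gb as its 7th, and Eb dominant seventh flat five has G as its 3rd.
From Gb to G: 1 semitone over a unison = augmented.

augmented unison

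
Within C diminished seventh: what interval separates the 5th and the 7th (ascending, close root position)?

C°7: C-Eb-Gb-Bbb.
5th = Gb; 7th = Bbb.
Gb up to Bbb is 3 semitones, a half step narrower than a major third, so the interval is minor.

m3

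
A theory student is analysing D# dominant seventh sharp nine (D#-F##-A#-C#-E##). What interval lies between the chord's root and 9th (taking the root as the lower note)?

Root = D#; 9th = E##.
9 letter names make it a ninth; at 15 semitones (a half step wider than major) the quality is augmented.

augmented ninth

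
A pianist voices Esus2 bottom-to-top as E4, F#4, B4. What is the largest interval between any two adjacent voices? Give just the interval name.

Adjacent intervals: E4→F#4 = major second; F#4→B4 = perfect fourth.
The largest is F#4 to B4, a perfect fourth (5 semitones).

P4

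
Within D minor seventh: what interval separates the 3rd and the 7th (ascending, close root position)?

perfect fifth

Spelling the chord: D, F, A, C.
That puts F below C.
Counting 5 letters and 7 half steps from F gives a perfect fifth.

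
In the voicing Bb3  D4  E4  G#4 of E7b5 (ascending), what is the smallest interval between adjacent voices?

M2

Adjacent intervals: Bb3→D4 = major third; D4→E4 = major second; E4→G#4 = major third.
The smallest is D4 to E4, a major second (2 semitones).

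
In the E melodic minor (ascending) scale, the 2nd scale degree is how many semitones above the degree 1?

The scale is E F# G A B C# D#.
E up to F# is a major second — 2 semitones.

2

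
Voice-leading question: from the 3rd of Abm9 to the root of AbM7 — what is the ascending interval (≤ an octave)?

The 3rd of Abm9 is Cb; the root of AbM7 is Ab.
Cb up to Ab spans 6 letter names and 9 semitones — a major sixth.

major sixth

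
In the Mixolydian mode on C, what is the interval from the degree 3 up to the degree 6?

perfect 4th

The scale runs C D E F G A Bb.
Degree 3 = E; degree 6 = A.
Counting 4 letters and 5 half steps from E gives a perfect fourth.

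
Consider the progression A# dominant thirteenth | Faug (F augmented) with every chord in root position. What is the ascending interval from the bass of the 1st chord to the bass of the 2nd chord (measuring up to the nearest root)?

d6

The roots are A# and F.
From A# to F: 7 semitones over a sixth = diminished.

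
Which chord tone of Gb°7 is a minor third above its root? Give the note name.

Bbb

The chord tones of Gb diminished seventh are Gb–Bbb–Dbb–Fbb.
The root is Gb. A minor third above Gb is Bbb.
Bbb is the chord's 3rd.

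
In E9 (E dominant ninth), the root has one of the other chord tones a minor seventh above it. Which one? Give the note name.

E dominant ninth is spelled E G# B D F#.
The root is E. A minor seventh above E is D.
D is the chord's 7th.

D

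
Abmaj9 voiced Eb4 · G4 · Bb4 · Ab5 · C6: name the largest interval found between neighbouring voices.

minor 7th

Adjacent intervals: Eb4→G4 = major third; G4→Bb4 = minor third; Bb4→Ab5 = minor seventh; Ab5→C6 = major third.
The largest is Bb4 to Ab5, a minor seventh (10 semitones).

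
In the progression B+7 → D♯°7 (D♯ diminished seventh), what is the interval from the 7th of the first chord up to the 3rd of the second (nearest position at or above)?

B+7 has A as its 7th, and D♯°7 (D♯ diminished seventh) has F♯ as its 3rd.
A up to F♯ spans 6 letter names and 9 semitones — a major sixth.

M6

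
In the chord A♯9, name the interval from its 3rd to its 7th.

A♯9 (A♯ dominant ninth) is spelled A♯ C𝄪 E♯ G♯ B♯.
That puts C𝄪 below G♯.
C𝄪 up to G♯ is 6 semitones, a half step narrower than a perfect fifth, so the interval is diminished.
That tritone between 3rd and 7th is what gives the dominant seventh its pull toward resolution.

diminished fifth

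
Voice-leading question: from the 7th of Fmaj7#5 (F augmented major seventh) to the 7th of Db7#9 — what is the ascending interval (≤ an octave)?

d6

The 7th of Fmaj7#5 (F augmented major seventh) is E; the 7th of Db7#9 is Cb.
From E to Cb: 7 semitones over a sixth = diminished.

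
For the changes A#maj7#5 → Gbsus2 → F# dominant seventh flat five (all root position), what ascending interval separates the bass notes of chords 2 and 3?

The roots are Gb and F#.
From Gb to F#: 12 semitones over a seventh = augmented.

augmented seventh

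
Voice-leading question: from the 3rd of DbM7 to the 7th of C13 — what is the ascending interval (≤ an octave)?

P4

The 3rd of DbM7 is F; the 7th of C13 is Bb.
Counting 4 letters and 5 half steps from F gives a perfect fourth.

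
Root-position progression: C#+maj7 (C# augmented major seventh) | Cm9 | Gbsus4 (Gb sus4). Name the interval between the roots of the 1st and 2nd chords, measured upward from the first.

diminished octave

The roots are C# and C.
8 letter names make it an octave; at 11 semitones (a half step narrower than perfect) the quality is diminished.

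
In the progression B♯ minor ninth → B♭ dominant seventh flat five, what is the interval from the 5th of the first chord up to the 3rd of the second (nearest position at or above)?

d6

The 5th of B♯ minor ninth is F𝄪; the 3rd of B♭ dominant seventh flat five is D.
From F𝄪 to D: 7 semitones over a sixth = diminished.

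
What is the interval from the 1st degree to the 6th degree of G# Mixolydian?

Spelling G# Mixolydian: G# A# B# C# D# E# F#.
So we need the interval from G# up to E#.
From G# to E# is 9 semitones, exactly the major sixth.

major 6th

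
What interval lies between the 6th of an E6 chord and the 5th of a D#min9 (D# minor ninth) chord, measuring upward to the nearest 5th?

M6

E6 has C# as its 6th, and D#min9 (D# minor ninth) has A# as its 5th.
From C# to A# is 9 semitones, exactly the major sixth.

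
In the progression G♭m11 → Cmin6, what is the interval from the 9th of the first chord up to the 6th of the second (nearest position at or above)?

The 9th of G♭m11 is A♭; the 6th of Cmin6 is A.
1 letter names make it a unison; at 1 semitone (a half step wider than perfect) the quality is augmented.

augmented unison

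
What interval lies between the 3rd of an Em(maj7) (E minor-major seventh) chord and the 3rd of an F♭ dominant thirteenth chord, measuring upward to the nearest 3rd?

minor second

Em(maj7) (E minor-major seventh) has G as its 3rd, and F♭ dominant thirteenth has A♭ as its 3rd.
From G to A♭: 1 semitone over a second = minor.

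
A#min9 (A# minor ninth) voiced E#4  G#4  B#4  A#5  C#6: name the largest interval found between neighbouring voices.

Adjacent intervals: E#4→G#4 = minor third; G#4→B#4 = major third; B#4→A#5 = minor seventh; A#5→C#6 = minor third.
The largest is B#4 to A#5, a minor seventh (10 semitones).

minor seventh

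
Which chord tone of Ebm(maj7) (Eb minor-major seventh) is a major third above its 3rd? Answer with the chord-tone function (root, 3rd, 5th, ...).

The chord tones of Ebm(maj7) (Eb minor-major seventh) are Eb Gb Bb D.
The 3rd is Gb. A major third above Gb is Bb.
Bb is the chord's 5th.

5th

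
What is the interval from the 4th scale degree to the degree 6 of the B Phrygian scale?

minor third

The scale runs B C D E F# G A.
So we need the interval from E up to G.
3 letter names make it a third; at 3 semitones (a half step narrower than major) the quality is minor.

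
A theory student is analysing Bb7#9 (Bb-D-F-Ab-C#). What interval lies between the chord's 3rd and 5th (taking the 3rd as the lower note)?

That puts D below F.
From D to F: 3 semitones over a third = minor.

minor 3rd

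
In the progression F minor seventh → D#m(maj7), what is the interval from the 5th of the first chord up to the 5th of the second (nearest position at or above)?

augmented sixth

F minor seventh has C as its 5th, and D#m(maj7) has A# as its 5th.
C up to A# is 10 semitones, a half step wider than a major sixth, so the interval is augmented.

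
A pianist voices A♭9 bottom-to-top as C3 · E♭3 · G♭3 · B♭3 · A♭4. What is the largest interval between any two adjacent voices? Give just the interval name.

Adjacent intervals: C3→E♭3 = minor third; E♭3→G♭3 = minor third; G♭3→B♭3 = major third; B♭3→A♭4 = minor seventh.
The largest is B♭3 to A♭4, a minor seventh (10 semitones).

minor 7th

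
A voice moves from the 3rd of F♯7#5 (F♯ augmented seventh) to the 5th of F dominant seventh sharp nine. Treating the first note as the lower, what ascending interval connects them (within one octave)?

F♯7#5 (F♯ augmented seventh) has A♯ as its 3rd, and F dominant seventh sharp nine has C as its 5th.
3 letter names make it a third; at 2 semitones (a whole step narrower than major) the quality is diminished.

diminished 3rd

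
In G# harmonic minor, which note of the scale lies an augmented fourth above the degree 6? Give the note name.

A#

The scale is G# A# B C# D# E F##.
The degree 6 is E; an augmented fourth above that is A# — scale degree 2.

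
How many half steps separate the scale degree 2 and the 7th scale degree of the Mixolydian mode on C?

8

The scale is C D E F G A B♭.
D up to B♭ is a minor sixth — 8 semitones.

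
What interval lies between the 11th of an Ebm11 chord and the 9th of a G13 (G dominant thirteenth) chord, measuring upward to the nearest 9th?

Ebm11 has Ab as its 11th, and G13 (G dominant thirteenth) has A as its 9th.
Ab up to A is 1 semitone, a half step wider than a perfect unison, so the interval is augmented.

augmented 1st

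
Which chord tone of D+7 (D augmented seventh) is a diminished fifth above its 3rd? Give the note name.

C

Spelling the chord: D-F#-A#-C.
The 3rd is F#. A diminished fifth above F# is C.
C is the chord's 7th.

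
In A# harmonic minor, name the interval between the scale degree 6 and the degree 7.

augmented second

A# harmonic minor: A# B# C# D# E# F# G##.
Scale degree 6 = F#; scale degree 7 = G##.
From F# to G##: 3 semitones over a second = augmented.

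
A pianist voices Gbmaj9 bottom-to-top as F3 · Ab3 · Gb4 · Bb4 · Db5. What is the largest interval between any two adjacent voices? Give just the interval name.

minor 7th

Adjacent intervals: F3→Ab3 = minor third; Ab3→Gb4 = minor seventh; Gb4→Bb4 = major third; Bb4→Db5 = minor third.
The largest is Ab3 to Gb4, a minor seventh (10 semitones).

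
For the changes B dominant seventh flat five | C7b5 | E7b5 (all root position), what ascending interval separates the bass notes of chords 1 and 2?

minor second

The roots are B and C.
2 letter names make it a second; at 1 semitone (a half step narrower than major) the quality is minor.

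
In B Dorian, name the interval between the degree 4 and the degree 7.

perfect fourth

Spelling B Dorian: B C# D E F# G# A.
That puts E below A.
Counting 4 letters and 5 half steps from E gives a perfect fourth.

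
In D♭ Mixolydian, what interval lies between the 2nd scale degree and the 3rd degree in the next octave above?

Spelling D♭ Mixolydian: D♭ E♭ F G♭ A♭ B♭ C♭.
2nd scale degree = E♭; scale degree 3 (up an octave) = F.
E♭ up to F spans 9 letter names and 14 semitones — a major ninth.

M9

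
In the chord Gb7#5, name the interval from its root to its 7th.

minor 7th

The chord tones of Gb7#5 are Gb Bb D Fb.
That puts Gb below Fb.
Gb up to Fb is 10 semitones, a half step narrower than a major seventh, so the interval is minor.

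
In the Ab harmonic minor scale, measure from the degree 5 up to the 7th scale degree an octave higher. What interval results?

Spelling the Ab harmonic minor scale: Ab Bb Cb Db Eb Fb G.
Degree 5 = Eb; 7th degree (up an octave) = G.
From Eb to G is 16 semitones, exactly the major tenth.

major 10th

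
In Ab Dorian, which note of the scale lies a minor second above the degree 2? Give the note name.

Cb

The scale is Ab Bb Cb Db Eb F Gb.
The degree 2 is Bb; a minor second above that is Cb — scale degree 3.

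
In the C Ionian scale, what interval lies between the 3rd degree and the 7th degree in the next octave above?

perfect twelfth

C major: C D E F G A B.
The 3rd degree is E and the scale degree 7 (up an octave) is B.
Counting 12 letters and 19 half steps from E gives a perfect twelfth.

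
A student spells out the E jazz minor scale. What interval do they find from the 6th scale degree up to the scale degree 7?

major second

The scale runs E F♯ G A B C♯ D♯.
6th scale degree = C♯; scale degree 7 = D♯.
Counting 2 letters and 2 half steps from C♯ gives a major second.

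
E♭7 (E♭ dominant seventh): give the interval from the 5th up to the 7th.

E♭ dominant seventh is spelled E♭, G, B♭, D♭.
So we need the interval from B♭ up to D♭.
3 letter names make it a third; at 3 semitones (a half step narrower than major) the quality is minor.

minor third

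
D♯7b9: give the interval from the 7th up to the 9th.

The chord tones of D♯ dominant seventh flat nine are D♯, F𝄪, A♯, C♯, E.
The 7th is C♯ and the 9th is E.
C♯ up to E is 3 semitones, a half step narrower than a major third, so the interval is minor.

minor third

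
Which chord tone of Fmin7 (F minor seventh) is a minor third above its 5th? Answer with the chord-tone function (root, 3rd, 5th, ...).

Spelling the chord: F Ab C Eb.
The 5th is C. A minor third above C is Eb.
Eb is the chord's 7th.

7th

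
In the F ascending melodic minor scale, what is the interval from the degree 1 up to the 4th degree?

P4

Spelling the F ascending melodic minor scale: F G Ab Bb C D E.
That puts F below Bb.
F up to Bb spans 4 letter names and 5 semitones — a perfect fourth.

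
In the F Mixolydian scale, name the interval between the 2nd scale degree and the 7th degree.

F mixolydian: F G A Bb C D Eb.
2nd scale degree = G; 7th scale degree = Eb.
From G to Eb: 8 semitones over a sixth = minor.

minor sixth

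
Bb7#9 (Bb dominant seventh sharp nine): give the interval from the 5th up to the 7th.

The chord tones of Bb dominant seventh sharp nine are Bb, D, F, Ab, C#.
That puts F below Ab.
From F to Ab: 3 semitones over a third = minor.

m3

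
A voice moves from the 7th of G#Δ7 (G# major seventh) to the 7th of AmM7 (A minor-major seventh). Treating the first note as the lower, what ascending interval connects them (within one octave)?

minor 2nd

The 7th of G#Δ7 (G# major seventh) is F##; the 7th of AmM7 (A minor-major seventh) is G#.
2 letter names make it a second; at 1 semitone (a half step narrower than major) the quality is minor.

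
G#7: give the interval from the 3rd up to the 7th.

Spelling the chord: G#–B#–D#–F#.
That puts B# below F#.
From B# to F#: 6 semitones over a fifth = diminished.

diminished fifth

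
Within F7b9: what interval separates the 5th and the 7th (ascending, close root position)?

F dominant seventh flat nine: F A C Eb Gb.
5th = C; 7th = Eb.
C up to Eb is 3 semitones, a half step narrower than a major third, so the interval is minor.

minor third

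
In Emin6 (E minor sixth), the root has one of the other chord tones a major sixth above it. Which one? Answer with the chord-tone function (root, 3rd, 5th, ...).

6th

Spelling the chord: E-G-B-C#.
The root is E. A major sixth above E is C#.
C# is the chord's 6th.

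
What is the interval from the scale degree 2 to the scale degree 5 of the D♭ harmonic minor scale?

Spelling the D♭ harmonic minor scale: D♭ E♭ F♭ G♭ A♭ B𝄫 C.
That puts E♭ below A♭.
Counting 4 letters and 5 half steps from E♭ gives a perfect fourth.

perfect fourth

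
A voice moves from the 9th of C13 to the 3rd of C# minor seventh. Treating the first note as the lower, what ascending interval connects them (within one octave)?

major 2nd

The 9th of C13 is D; the 3rd of C# minor seventh is E.
From D to E is 2 semitones, exactly the major second.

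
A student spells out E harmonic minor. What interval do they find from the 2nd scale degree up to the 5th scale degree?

The scale runs E F♯ G A B C D♯.
That puts F♯ below B.
F♯ up to B spans 4 letter names and 5 semitones — a perfect fourth.

perfect fourth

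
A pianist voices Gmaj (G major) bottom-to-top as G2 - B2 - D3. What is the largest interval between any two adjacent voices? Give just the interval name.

Adjacent intervals: G2→B2 = major third; B2→D3 = minor third.
The largest is G2 to B2, a major third (4 semitones).

major third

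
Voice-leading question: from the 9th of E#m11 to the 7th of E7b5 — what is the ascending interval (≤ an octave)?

E#m11 has F## as its 9th, and E7b5 has D as its 7th.
F## up to D is 7 semitones, a whole step narrower than a major sixth, so the interval is diminished.

diminished 6th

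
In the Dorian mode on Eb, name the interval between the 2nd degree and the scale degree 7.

minor sixth

Spelling the Dorian mode on Eb: Eb F Gb Ab Bb C Db.
So we need the interval from F up to Db.
F up to Db is 8 semitones, a half step narrower than a major sixth, so the interval is minor.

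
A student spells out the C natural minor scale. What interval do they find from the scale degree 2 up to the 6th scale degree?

The scale runs C D Eb F G Ab Bb.
Scale degree 2 = D; degree 6 = Ab.
From D to Ab: 6 semitones over a fifth = diminished.

d5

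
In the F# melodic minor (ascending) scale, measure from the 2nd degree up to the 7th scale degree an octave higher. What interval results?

major thirteenth

F# melodic minor: F# G# A B C# D# E#.
So we need the interval from G# up to E#.
From G# to E# is 21 semitones, exactly the major thirteenth.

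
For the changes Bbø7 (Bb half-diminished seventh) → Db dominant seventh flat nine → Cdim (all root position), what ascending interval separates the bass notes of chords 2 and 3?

major seventh

The roots are Db and C.
Counting 7 letters and 11 half steps from Db gives a major seventh.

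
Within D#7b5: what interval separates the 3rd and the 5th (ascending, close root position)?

diminished third

D#7b5 is spelled D#, F##, A, C#.
So we need the interval from F## up to A.
From F## to A: 2 semitones over a third = diminished.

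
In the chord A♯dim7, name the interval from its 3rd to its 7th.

A♯°7 (A♯ diminished seventh): A♯-C♯-E-G.
That puts C♯ below G.
5 letter names make it a fifth; at 6 semitones (a half step narrower than perfect) the quality is diminished.

diminished fifth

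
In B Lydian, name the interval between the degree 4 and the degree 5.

m2

B lydian: B C♯ D♯ E♯ F♯ G♯ A♯.
So we need the interval from E♯ up to F♯.
E♯ up to F♯ is 1 semitone, a half step narrower than a major second, so the interval is minor.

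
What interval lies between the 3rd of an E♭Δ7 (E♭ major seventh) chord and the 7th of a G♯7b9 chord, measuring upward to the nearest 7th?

The 3rd of E♭Δ7 (E♭ major seventh) is G; the 7th of G♯7b9 is F♯.
Counting 7 letters and 11 half steps from G gives a major seventh.

major 7th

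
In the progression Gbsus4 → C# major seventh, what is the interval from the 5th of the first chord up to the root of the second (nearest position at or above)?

Gbsus4 has Db as its 5th, and C# major seventh has C# as its root.
From Db to C#: 12 semitones over a seventh = augmented.

augmented 7th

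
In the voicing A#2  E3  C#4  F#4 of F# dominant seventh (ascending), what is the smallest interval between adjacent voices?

P4

Adjacent intervals: A#2→E3 = diminished fifth; E3→C#4 = major sixth; C#4→F#4 = perfect fourth.
The smallest is C#4 to F#4, a perfect fourth (5 semitones).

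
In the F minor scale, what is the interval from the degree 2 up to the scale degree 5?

F natural minor: F G A♭ B♭ C D♭ E♭.
So we need the interval from G up to C.
Counting 4 letters and 5 half steps from G gives a perfect fourth.

P4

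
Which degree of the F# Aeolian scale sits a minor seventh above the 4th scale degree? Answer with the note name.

A

The scale is F# G# A B C# D E.
The 4th scale degree is B; a minor seventh above that is A — scale degree 3.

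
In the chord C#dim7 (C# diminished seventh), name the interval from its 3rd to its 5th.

C#°7 (C# diminished seventh) is spelled C#, E, G, Bb.
The 3rd is E and the 5th is G.
3 letter names make it a third; at 3 semitones (a half step narrower than major) the quality is minor.

minor third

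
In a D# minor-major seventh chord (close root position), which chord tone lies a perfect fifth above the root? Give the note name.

A#

The chord tones of D#m(maj7) (D# minor-major seventh) are D#, F#, A#, C##.
The root is D#. A perfect fifth above D# is A#.
A# is the chord's 5th.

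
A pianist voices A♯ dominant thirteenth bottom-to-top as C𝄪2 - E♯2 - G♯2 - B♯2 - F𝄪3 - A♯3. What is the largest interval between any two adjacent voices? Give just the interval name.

perfect 5th

Adjacent intervals: C𝄪2→E♯2 = minor third; E♯2→G♯2 = minor third; G♯2→B♯2 = major third; B♯2→F𝄪3 = perfect fifth; F𝄪3→A♯3 = minor third.
The largest is B♯2 to F𝄪3, a perfect fifth (7 semitones).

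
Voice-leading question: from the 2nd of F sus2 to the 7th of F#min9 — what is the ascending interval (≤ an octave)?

F sus2 has G as its 2nd, and F#min9 has E as its 7th.
Counting 6 letters and 9 half steps from G gives a major sixth.

major sixth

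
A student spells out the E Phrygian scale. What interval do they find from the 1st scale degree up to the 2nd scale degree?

The scale runs E F G A B C D.
That puts E below F.
2 letter names make it a second; at 1 semitone (a half step narrower than major) the quality is minor.

minor second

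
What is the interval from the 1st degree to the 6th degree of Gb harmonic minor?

minor sixth

Spelling Gb harmonic minor: Gb Ab Bbb Cb Db Ebb F.
1st degree = Gb; degree 6 = Ebb.
6 letter names make it a sixth; at 8 semitones (a half step narrower than major) the quality is minor.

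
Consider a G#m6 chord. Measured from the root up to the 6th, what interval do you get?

Spelling the chord: G#-B-D#-E#.
So we need the interval from G# up to E#.
G# up to E# spans 6 letter names and 9 semitones — a major sixth.

major 6th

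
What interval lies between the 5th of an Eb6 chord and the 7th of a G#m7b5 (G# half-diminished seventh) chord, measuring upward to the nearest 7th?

Eb6 has Bb as its 5th, and G#m7b5 (G# half-diminished seventh) has F# as its 7th.
From Bb to F#: 8 semitones over a fifth = augmented.

augmented 5th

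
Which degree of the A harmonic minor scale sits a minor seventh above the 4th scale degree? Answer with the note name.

C

The scale is A B C D E F G#.
The 4th scale degree is D; a minor seventh above that is C — scale degree 3.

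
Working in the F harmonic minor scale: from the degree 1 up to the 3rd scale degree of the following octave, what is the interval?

minor tenth

The scale runs F G Ab Bb C Db E.
That puts F below Ab.
10 letter names make it a tenth; at 15 semitones (a half step narrower than major) the quality is minor.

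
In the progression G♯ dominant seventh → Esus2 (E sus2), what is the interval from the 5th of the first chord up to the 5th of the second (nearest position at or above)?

The 5th of G♯ dominant seventh is D♯; the 5th of Esus2 (E sus2) is B.
D♯ up to B is 8 semitones, a half step narrower than a major sixth, so the interval is minor.

minor sixth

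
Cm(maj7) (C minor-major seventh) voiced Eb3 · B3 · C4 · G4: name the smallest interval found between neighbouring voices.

minor 2nd

Adjacent intervals: Eb3→B3 = augmented fifth; B3→C4 = minor second; C4→G4 = perfect fifth.
The smallest is B3 to C4, a minor second (1 semitone).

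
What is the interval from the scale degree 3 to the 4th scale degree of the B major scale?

The scale runs B C♯ D♯ E F♯ G♯ A♯.
That puts D♯ below E.
From D♯ to E: 1 semitone over a second = minor.

minor 2nd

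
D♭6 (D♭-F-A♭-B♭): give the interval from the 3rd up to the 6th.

perfect 4th

So we need the interval from F up to B♭.
F up to B♭ spans 4 letter names and 5 semitones — a perfect fourth.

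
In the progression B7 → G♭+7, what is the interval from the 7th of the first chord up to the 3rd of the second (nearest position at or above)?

minor second

B7 has A as its 7th, and G♭+7 has B♭ as its 3rd.
2 letter names make it a second; at 1 semitone (a half step narrower than major) the quality is minor.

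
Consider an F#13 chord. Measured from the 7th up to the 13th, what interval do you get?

major 7th

F#13 is spelled F#-A#-C#-E-G#-D#.
So we need the interval from E up to D#.
E up to D# spans 7 letter names and 11 semitones — a major seventh.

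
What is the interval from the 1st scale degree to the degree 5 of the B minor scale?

The scale runs B C# D E F# G A.
1st scale degree = B; 5th scale degree = F#.
B up to F# spans 5 letter names and 7 semitones — a perfect fifth.

perfect fifth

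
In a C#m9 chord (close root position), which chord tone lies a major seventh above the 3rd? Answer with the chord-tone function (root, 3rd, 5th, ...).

C#m9: C# E G# B D#.
The 3rd is E. A major seventh above E is D#.
D# is the chord's 9th.

9th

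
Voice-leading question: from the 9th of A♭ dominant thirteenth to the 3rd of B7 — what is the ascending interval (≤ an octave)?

The 9th of A♭ dominant thirteenth is B♭; the 3rd of B7 is D♯.
3 letter names make it a third; at 5 semitones (a half step wider than major) the quality is augmented.

augmented third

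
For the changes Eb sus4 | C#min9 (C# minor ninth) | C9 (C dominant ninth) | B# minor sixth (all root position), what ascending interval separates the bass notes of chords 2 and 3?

The roots are C# and C.
C# up to C is 11 semitones, a half step narrower than a perfect octave, so the interval is diminished.

diminished octave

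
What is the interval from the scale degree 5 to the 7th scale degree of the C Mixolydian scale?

C mixolydian: C D E F G A Bb.
That puts G below Bb.
3 letter names make it a third; at 3 semitones (a half step narrower than major) the quality is minor.

minor third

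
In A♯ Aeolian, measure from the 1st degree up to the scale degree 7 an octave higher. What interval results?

Spelling A♯ Aeolian: A♯ B♯ C♯ D♯ E♯ F♯ G♯.
1st degree = A♯; 7th scale degree (up an octave) = G♯.
A♯ up to G♯ is 22 semitones, a half step narrower than a major fourteenth, so the interval is minor.

minor fourteenth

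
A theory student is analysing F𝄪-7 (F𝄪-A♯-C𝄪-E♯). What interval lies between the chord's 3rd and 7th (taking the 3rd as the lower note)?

So we need the interval from A♯ up to E♯.
Counting 5 letters and 7 half steps from A♯ gives a perfect fifth.

perfect fifth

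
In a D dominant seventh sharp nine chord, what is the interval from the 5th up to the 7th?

The chord tones of D7#9 (D dominant seventh sharp nine) are D-F#-A-C-E#.
So we need the interval from A up to C.
From A to C: 3 semitones over a third = minor.

minor 3rd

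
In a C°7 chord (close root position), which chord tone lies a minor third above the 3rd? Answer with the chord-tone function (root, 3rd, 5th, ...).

Cdim7: C Eb Gb Bbb.
The 3rd is Eb. A minor third above Eb is Gb.
Gb is the chord's 5th.

5th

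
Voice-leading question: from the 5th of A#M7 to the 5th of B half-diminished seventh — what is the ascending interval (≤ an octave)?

The 5th of A#M7 is E#; the 5th of B half-diminished seventh is F.
From E# to F: 0 semitones over a second = diminished.

d2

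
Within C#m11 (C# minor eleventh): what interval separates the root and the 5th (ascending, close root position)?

C#m11 is spelled C# E G# B D# F#.
That puts C# below G#.
From C# to G# is 7 semitones, exactly the perfect fifth.

perfect fifth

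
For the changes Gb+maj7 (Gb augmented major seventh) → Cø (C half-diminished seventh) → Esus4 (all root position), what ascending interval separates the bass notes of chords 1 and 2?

The roots are Gb and C.
From Gb to C: 6 semitones over a fourth = augmented.

augmented fourth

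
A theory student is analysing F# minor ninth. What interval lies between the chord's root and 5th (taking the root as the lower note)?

perfect fifth

F#m9: F# A C# E G#.
Root = F#; 5th = C#.
From F# to C# is 7 semitones, exactly the perfect fifth.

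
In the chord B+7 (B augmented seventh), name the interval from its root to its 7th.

minor 7th

B7#5 (B augmented seventh) is spelled B D♯ F𝄪 A.
Root = B; 7th = A.
From B to A: 10 semitones over a seventh = minor.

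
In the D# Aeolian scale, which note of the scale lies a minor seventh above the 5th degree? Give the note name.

G#

The scale is D# E# F# G# A# B C#.
The 5th degree is A#; a minor seventh above that is G# — scale degree 4.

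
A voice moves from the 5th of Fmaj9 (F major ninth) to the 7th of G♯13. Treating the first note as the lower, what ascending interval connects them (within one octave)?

A4

Fmaj9 (F major ninth) has C as its 5th, and G♯13 has F♯ as its 7th.
From C to F♯: 6 semitones over a fourth = augmented.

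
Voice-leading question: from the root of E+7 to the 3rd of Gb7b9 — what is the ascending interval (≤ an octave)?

The root of E+7 is E; the 3rd of Gb7b9 is Bb.
5 letter names make it a fifth; at 6 semitones (a half step narrower than perfect) the quality is diminished.

d5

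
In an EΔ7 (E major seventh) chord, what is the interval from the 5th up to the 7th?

Spelling the chord: E-G#-B-D#.
5th = B; 7th = D#.
From B to D# is 4 semitones, exactly the major third.

major third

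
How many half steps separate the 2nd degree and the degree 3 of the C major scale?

2

The scale is C D E F G A B.
D up to E is a major second — 2 semitones.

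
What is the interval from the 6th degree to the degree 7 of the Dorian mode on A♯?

The scale runs A♯ B♯ C♯ D♯ E♯ F𝄪 G♯.
That puts F𝄪 below G♯.
2 letter names make it a second; at 1 semitone (a half step narrower than major) the quality is minor.

m2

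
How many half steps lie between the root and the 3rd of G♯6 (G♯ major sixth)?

4

Spelling the chord: G♯ B♯ D♯ E♯.
G♯ to B♯ is a major third: 4 semitones.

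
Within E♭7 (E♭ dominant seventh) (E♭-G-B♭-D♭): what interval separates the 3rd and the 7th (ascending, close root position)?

That puts G below D♭.
5 letter names make it a fifth; at 6 semitones (a half step narrower than perfect) the quality is diminished.

d5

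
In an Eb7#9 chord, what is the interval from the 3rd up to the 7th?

diminished 5th

The chord tones of Eb7#9 are Eb G Bb Db F#.
So we need the interval from G up to Db.
From G to Db: 6 semitones over a fifth = diminished.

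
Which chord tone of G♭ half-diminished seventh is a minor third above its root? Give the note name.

G♭ half-diminished seventh is spelled G♭-B𝄫-D𝄫-F♭.
The root is G♭. A minor third above G♭ is B𝄫.
B𝄫 is the chord's 3rd.

Bbb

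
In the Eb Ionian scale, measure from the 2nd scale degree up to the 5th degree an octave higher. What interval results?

P11

Eb major: Eb F G Ab Bb C D.
That puts F below Bb.
Counting 11 letters and 17 half steps from F gives a perfect eleventh.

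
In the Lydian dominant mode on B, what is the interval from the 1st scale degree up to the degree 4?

augmented 4th

B lydian dominant: B C# D# E# F# G# A.
That puts B below E#.
B up to E# is 6 semitones, a half step wider than a perfect fourth, so the interval is augmented.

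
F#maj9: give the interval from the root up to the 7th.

F#maj9 is spelled F#-A#-C#-E#-G#.
That puts F# below E#.
Counting 7 letters and 11 half steps from F# gives a major seventh.

major seventh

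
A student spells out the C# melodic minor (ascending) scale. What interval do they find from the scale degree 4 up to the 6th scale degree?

major third

The scale runs C# D# E F# G# A# B#.
So we need the interval from F# up to A#.
F# up to A# spans 3 letter names and 4 semitones — a major third.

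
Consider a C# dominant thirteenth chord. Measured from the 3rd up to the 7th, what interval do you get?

Spelling the chord: C# E# G# B D# A#.
That puts E# below B.
E# up to B is 6 semitones, a half step narrower than a perfect fifth, so the interval is diminished.
That tritone between 3rd and 7th is what gives the dominant seventh its pull toward resolution.

diminished fifth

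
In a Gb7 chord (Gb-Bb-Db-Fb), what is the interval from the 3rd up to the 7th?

So we need the interval from Bb up to Fb.
From Bb to Fb: 6 semitones over a fifth = diminished.

diminished fifth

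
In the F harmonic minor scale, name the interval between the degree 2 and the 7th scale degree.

major sixth

F harmonic minor: F G Ab Bb C Db E.
That puts G below E.
Counting 6 letters and 9 half steps from G gives a major sixth.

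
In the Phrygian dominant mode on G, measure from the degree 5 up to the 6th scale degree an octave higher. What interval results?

The scale runs G Ab B C D Eb F.
Degree 5 = D; 6th degree (up an octave) = Eb.
From D to Eb: 13 semitones over a ninth = minor.

minor ninth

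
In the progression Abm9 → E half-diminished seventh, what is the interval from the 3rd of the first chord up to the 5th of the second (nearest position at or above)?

The 3rd of Abm9 is Cb; the 5th of E half-diminished seventh is Bb.
Counting 7 letters and 11 half steps from Cb gives a major seventh.

major seventh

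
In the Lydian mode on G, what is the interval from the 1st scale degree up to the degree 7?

The scale runs G A B C♯ D E F♯.
That puts G below F♯.
Counting 7 letters and 11 half steps from G gives a major seventh.

major seventh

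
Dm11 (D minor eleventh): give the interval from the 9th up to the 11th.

minor third

Dm11 (D minor eleventh) is spelled D–F–A–C–E–G.
That puts E below G.
From E to G: 3 semitones over a third = minor.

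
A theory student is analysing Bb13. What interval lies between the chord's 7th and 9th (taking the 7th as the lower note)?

Bb dominant thirteenth is spelled Bb–D–F–Ab–C–G.
The 7th is Ab and the 9th is C.
From Ab to C is 4 semitones, exactly the major third.

major third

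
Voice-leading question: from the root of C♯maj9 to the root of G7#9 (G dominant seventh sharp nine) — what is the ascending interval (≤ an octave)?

C♯maj9 has C♯ as its root, and G7#9 (G dominant seventh sharp nine) has G as its root.
C♯ up to G is 6 semitones, a half step narrower than a perfect fifth, so the interval is diminished.

diminished 5th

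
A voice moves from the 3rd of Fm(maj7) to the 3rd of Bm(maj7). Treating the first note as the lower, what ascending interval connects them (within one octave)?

augmented fourth

The 3rd of Fm(maj7) is Ab; the 3rd of Bm(maj7) is D.
4 letter names make it a fourth; at 6 semitones (a half step wider than perfect) the quality is augmented.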